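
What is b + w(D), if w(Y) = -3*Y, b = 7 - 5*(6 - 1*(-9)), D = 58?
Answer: -242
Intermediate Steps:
b = -68 (b = 7 - 5*(6 + 9) = 7 - 5*15 = 7 - 75 = -68)
b + w(D) = -68 - 3*58 = -68 - 174 = -242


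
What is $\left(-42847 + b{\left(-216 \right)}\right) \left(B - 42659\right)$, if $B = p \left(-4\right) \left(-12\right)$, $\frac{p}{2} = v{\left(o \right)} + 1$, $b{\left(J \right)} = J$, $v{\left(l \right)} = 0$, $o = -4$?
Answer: $1832890469$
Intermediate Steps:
$p = 2$ ($p = 2 \left(0 + 1\right) = 2 \cdot 1 = 2$)
$B = 96$ ($B = 2 \left(-4\right) \left(-12\right) = \left(-8\right) \left(-12\right) = 96$)
$\left(-42847 + b{\left(-216 \right)}\right) \left(B - 42659\right) = \left(-42847 - 216\right) \left(96 - 42659\right) = \left(-43063\right) \left(-42563\right) = 1832890469$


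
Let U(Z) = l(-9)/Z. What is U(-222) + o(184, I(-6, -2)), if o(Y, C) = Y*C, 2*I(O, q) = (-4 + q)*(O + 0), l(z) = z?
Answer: 245091/74 ≈ 3312.0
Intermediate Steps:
I(O, q) = O*(-4 + q)/2 (I(O, q) = ((-4 + q)*(O + 0))/2 = ((-4 + q)*O)/2 = (O*(-4 + q))/2 = O*(-4 + q)/2)
U(Z) = -9/Z
o(Y, C) = C*Y
U(-222) + o(184, I(-6, -2)) = -9/(-222) + ((½)*(-6)*(-4 - 2))*184 = -9*(-1/222) + ((½)*(-6)*(-6))*184 = 3/74 + 18*184 = 3/74 + 3312 = 245091/74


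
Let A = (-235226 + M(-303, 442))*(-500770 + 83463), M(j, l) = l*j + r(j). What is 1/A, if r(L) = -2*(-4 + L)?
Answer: 1/153793487166 ≈ 6.5022e-12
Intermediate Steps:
r(L) = 8 - 2*L
M(j, l) = 8 - 2*j + j*l (M(j, l) = l*j + (8 - 2*j) = j*l + (8 - 2*j) = 8 - 2*j + j*l)
A = 153793487166 (A = (-235226 + (8 - 2*(-303) - 303*442))*(-500770 + 83463) = (-235226 + (8 + 606 - 133926))*(-417307) = (-235226 - 133312)*(-417307) = -368538*(-417307) = 153793487166)
1/A = 1/153793487166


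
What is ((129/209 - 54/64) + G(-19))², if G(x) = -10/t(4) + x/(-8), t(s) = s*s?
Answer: 103815721/44729344 ≈ 2.3210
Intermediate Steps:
t(s) = s²
G(x) = -5/8 - x/8 (G(x) = -10/(4²) + x/(-8) = -10/16 + x*(-⅛) = -10*1/16 - x/8 = -5/8 - x/8)
((129/209 - 54/64) + G(-19))² = ((129/209 - 54/64) + (-5/8 - ⅛*(-19)))² = ((129*(1/209) - 54*1/64) + (-5/8 + 19/8))² = ((129/209 - 27/32) + 7/4)² = (-1515/6688 + 7/4)² = (10189/6688)² = 103815721/44729344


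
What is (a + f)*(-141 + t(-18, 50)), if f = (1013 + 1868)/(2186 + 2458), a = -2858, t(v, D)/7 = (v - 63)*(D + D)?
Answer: 5846987359/36 ≈ 1.6242e+8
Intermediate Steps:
t(v, D) = 14*D*(-63 + v) (t(v, D) = 7*((v - 63)*(D + D)) = 7*((-63 + v)*(2*D)) = 7*(2*D*(-63 + v)) = 14*D*(-63 + v))
f = 67/108 (f = 2881/4644 = 2881*(1/4644) = 67/108 ≈ 0.62037)
(a + f)*(-141 + t(-18, 50)) = (-2858 + 67/108)*(-141 + 14*50*(-63 - 18)) = -308597*(-141 + 14*50*(-81))/108 = -308597*(-141 - 56700)/108 = -308597/108*(-56841) = 5846987359/36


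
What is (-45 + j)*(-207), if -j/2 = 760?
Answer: 323955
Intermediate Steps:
j = -1520 (j = -2*760 = -1520)
(-45 + j)*(-207) = (-45 - 1520)*(-207) = -1565*(-207) = 323955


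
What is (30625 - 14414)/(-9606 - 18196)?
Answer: -16211/27802 ≈ -0.58309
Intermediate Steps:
(30625 - 14414)/(-9606 - 18196) = 16211/(-27802) = 16211*(-1/27802) = -16211/27802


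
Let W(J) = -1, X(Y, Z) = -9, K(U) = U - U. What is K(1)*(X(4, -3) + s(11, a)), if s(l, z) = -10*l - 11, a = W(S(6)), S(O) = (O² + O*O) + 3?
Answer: 0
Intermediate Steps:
K(U) = 0
S(O) = 3 + 2*O² (S(O) = (O² + O²) + 3 = 2*O² + 3 = 3 + 2*O²)
a = -1
s(l, z) = -11 - 10*l
K(1)*(X(4, -3) + s(11, a)) = 0*(-9 + (-11 - 10*11)) = 0*(-9 + (-11 - 110)) = 0*(-9 - 121) = 0*(-130) = 0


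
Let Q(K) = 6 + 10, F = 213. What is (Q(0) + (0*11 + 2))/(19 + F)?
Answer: 9/116 ≈ 0.077586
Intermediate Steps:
Q(K) = 16
(Q(0) + (0*11 + 2))/(19 + F) = (16 + (0*11 + 2))/(19 + 213) = (16 + (0 + 2))/232 = (16 + 2)*(1/232) = 18*(1/232) = 9/116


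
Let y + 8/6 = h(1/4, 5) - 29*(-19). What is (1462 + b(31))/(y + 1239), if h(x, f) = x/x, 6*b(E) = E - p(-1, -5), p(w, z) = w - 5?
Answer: 8809/10738 ≈ 0.82036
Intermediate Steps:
p(w, z) = -5 + w
b(E) = 1 + E/6 (b(E) = (E - (-5 - 1))/6 = (E - 1*(-6))/6 = (E + 6)/6 = (6 + E)/6 = 1 + E/6)
h(x, f) = 1
y = 1652/3 (y = -4/3 + (1 - 29*(-19)) = -4/3 + (1 + 551) = -4/3 + 552 = 1652/3 ≈ 550.67)
(1462 + b(31))/(y + 1239) = (1462 + (1 + (1/6)*31))/(1652/3 + 1239) = (1462 + (1 + 31/6))/(5369/3) = (1462 + 37/6)*(3/5369) = (8809/6)*(3/5369) = 8809/10738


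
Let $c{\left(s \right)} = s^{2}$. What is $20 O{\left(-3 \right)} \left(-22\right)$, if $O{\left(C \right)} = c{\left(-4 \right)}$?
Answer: $-7040$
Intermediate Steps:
$O{\left(C \right)} = 16$ ($O{\left(C \right)} = \left(-4\right)^{2} = 16$)
$20 O{\left(-3 \right)} \left(-22\right) = 20 \cdot 16 \left(-22\right) = 320 \left(-22\right) = -7040$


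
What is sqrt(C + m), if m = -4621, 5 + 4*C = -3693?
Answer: I*sqrt(22182)/2 ≈ 74.468*I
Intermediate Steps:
C = -1849/2 (C = -5/4 + (1/4)*(-3693) = -5/4 - 3693/4 = -1849/2 ≈ -924.50)
sqrt(C + m) = sqrt(-1849/2 - 4621) = sqrt(-11091/2) = I*sqrt(22182)/2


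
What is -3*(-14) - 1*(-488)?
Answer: 530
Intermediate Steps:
-3*(-14) - 1*(-488) = 42 + 488 = 530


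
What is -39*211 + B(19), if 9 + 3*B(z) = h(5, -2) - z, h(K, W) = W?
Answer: -8239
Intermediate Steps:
B(z) = -11/3 - z/3 (B(z) = -3 + (-2 - z)/3 = -3 + (-⅔ - z/3) = -11/3 - z/3)
-39*211 + B(19) = -39*211 + (-11/3 - ⅓*19) = -8229 + (-11/3 - 19/3) = -8229 - 10 = -8239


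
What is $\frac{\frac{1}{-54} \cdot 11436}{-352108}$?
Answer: $\frac{953}{1584486} \approx 0.00060146$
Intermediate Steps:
$\frac{\frac{1}{-54} \cdot 11436}{-352108} = \left(- \frac{1}{54}\right) 11436 \left(- \frac{1}{352108}\right) = \left(- \frac{1906}{9}\right) \left(- \frac{1}{352108}\right) = \frac{953}{1584486}$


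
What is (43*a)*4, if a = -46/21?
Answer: -7912/21 ≈ -376.76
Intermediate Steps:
a = -46/21 (a = -46*1/21 = -46/21 ≈ -2.1905)
(43*a)*4 = (43*(-46/21))*4 = -1978/21*4 = -7912/21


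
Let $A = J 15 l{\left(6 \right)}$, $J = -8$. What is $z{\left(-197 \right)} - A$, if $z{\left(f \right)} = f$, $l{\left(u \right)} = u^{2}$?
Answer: $4123$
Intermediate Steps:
$A = -4320$ ($A = \left(-8\right) 15 \cdot 6^{2} = \left(-120\right) 36 = -4320$)
$z{\left(-197 \right)} - A = -197 - -4320 = -197 + 4320 = 4123$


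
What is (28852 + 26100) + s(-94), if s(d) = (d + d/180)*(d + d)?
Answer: 3272498/45 ≈ 72722.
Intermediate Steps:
s(d) = 181*d**2/90 (s(d) = (d + d*(1/180))*(2*d) = (d + d/180)*(2*d) = (181*d/180)*(2*d) = 181*d**2/90)
(28852 + 26100) + s(-94) = (28852 + 26100) + (181/90)*(-94)**2 = 54952 + (181/90)*8836 = 54952 + 799658/45 = 3272498/45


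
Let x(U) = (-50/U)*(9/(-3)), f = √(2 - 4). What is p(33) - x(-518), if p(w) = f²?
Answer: -443/259 ≈ -1.7104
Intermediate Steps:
f = I*√2 (f = √(-2) = I*√2 ≈ 1.4142*I)
p(w) = -2 (p(w) = (I*√2)² = -2)
x(U) = 150/U (x(U) = (-50/U)*(9*(-⅓)) = -50/U*(-3) = 150/U)
p(33) - x(-518) = -2 - 150/(-518) = -2 - 150*(-1)/518 = -2 - 1*(-75/259) = -2 + 75/259 = -443/259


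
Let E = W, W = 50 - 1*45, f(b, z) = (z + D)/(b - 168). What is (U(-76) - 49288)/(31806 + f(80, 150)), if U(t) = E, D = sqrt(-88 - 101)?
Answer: -4046010501104/2611052764491 - 4336904*I*sqrt(21)/2611052764491 ≈ -1.5496 - 7.6116e-6*I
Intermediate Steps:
D = 3*I*sqrt(21) (D = sqrt(-189) = 3*I*sqrt(21) ≈ 13.748*I)
f(b, z) = (z + 3*I*sqrt(21))/(-168 + b) (f(b, z) = (z + 3*I*sqrt(21))/(b - 168) = (z + 3*I*sqrt(21))/(-168 + b))
W = 5 (W = 50 - 45 = 5)
E = 5
U(t) = 5
(U(-76) - 49288)/(31806 + f(80, 150)) = (5 - 49288)/(31806 + (150 + 3*I*sqrt(21))/(-168 + 80)) = -49283/(31806 + (150 + 3*I*sqrt(21))/(-88)) = -49283/(31806 - (150 + 3*I*sqrt(21))/88) = -49283/(31806 + (-75/44 - 3*I*sqrt(21)/88)) = -49283/(1399389/44 - 3*I*sqrt(21)/88)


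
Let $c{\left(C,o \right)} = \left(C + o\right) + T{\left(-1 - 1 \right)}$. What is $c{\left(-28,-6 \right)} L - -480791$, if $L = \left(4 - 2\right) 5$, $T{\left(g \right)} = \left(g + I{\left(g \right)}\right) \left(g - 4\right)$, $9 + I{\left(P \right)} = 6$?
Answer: $480751$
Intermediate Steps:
$I{\left(P \right)} = -3$ ($I{\left(P \right)} = -9 + 6 = -3$)
$T{\left(g \right)} = \left(-4 + g\right) \left(-3 + g\right)$ ($T{\left(g \right)} = \left(g - 3\right) \left(g - 4\right) = \left(-3 + g\right) \left(-4 + g\right) = \left(-4 + g\right) \left(-3 + g\right)$)
$c{\left(C,o \right)} = 30 + C + o$ ($c{\left(C,o \right)} = \left(C + o\right) + \left(12 + \left(-1 - 1\right)^{2} - 7 \left(-1 - 1\right)\right) = \left(C + o\right) + \left(12 + \left(-2\right)^{2} - -14\right) = \left(C + o\right) + \left(12 + 4 + 14\right) = \left(C + o\right) + 30 = 30 + C + o$)
$L = 10$ ($L = 2 \cdot 5 = 10$)
$c{\left(-28,-6 \right)} L - -480791 = \left(30 - 28 - 6\right) 10 - -480791 = \left(-4\right) 10 + 480791 = -40 + 480791 = 480751$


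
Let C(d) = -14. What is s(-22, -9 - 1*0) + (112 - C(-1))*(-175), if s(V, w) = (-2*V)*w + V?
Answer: -22468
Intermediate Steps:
s(V, w) = V - 2*V*w (s(V, w) = -2*V*w + V = V - 2*V*w)
s(-22, -9 - 1*0) + (112 - C(-1))*(-175) = -22*(1 - 2*(-9 - 1*0)) + (112 - 1*(-14))*(-175) = -22*(1 - 2*(-9 + 0)) + (112 + 14)*(-175) = -22*(1 - 2*(-9)) + 126*(-175) = -22*(1 + 18) - 22050 = -22*19 - 22050 = -418 - 22050 = -22468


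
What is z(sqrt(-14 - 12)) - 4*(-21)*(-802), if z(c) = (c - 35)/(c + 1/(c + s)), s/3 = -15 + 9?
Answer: (-1212571*sqrt(26) + 1684804*I)/(-25*I + 18*sqrt(26)) ≈ -67367.0 + 6.8729*I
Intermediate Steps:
s = -18 (s = 3*(-15 + 9) = 3*(-6) = -18)
z(c) = (-35 + c)/(c + 1/(-18 + c)) (z(c) = (c - 35)/(c + 1/(c - 18)) = (-35 + c)/(c + 1/(-18 + c)))
z(sqrt(-14 - 12)) - 4*(-21)*(-802) = (630 + (sqrt(-14 - 12))**2 - 53*sqrt(-14 - 12))/(1 + (sqrt(-14 - 12))**2 - 18*sqrt(-14 - 12)) - 4*(-21)*(-802) = (630 + (sqrt(-26))**2 - 53*I*sqrt(26))/(1 + (sqrt(-26))**2 - 18*I*sqrt(26)) + 84*(-802) = (630 + (I*sqrt(26))**2 - 53*I*sqrt(26))/(1 + (I*sqrt(26))**2 - 18*I*sqrt(26)) - 67368 = (630 - 26 - 53*I*sqrt(26))/(1 - 26 - 18*I*sqrt(26)) - 67368 = (604 - 53*I*sqrt(26))/(-25 - 18*I*sqrt(26)) - 67368 = -67368 + (604 - 53*I*sqrt(26))/(-25 - 18*I*sqrt(26))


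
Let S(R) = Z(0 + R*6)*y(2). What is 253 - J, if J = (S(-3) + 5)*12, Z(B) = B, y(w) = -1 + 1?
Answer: 193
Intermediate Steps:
y(w) = 0
S(R) = 0 (S(R) = (0 + R*6)*0 = (0 + 6*R)*0 = (6*R)*0 = 0)
J = 60 (J = (0 + 5)*12 = 5*12 = 60)
253 - J = 253 - 1*60 = 253 - 60 = 193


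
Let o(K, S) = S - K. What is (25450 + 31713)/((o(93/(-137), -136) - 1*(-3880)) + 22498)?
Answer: 7831331/3595247 ≈ 2.1782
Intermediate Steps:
(25450 + 31713)/((o(93/(-137), -136) - 1*(-3880)) + 22498) = (25450 + 31713)/(((-136 - 93/(-137)) - 1*(-3880)) + 22498) = 57163/(((-136 - 93*(-1)/137) + 3880) + 22498) = 57163/(((-136 - 1*(-93/137)) + 3880) + 22498) = 57163/(((-136 + 93/137) + 3880) + 22498) = 57163/((-18539/137 + 3880) + 22498) = 57163/(513021/137 + 22498) = 57163/(3595247/137) = 57163*(137/3595247) = 7831331/3595247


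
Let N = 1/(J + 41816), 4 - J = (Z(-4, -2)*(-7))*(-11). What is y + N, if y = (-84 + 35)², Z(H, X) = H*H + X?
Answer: 97821543/40742 ≈ 2401.0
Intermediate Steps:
Z(H, X) = X + H² (Z(H, X) = H² + X = X + H²)
y = 2401 (y = (-49)² = 2401)
J = -1074 (J = 4 - (-2 + (-4)²)*(-7)*(-11) = 4 - (-2 + 16)*(-7)*(-11) = 4 - 14*(-7)*(-11) = 4 - (-98)*(-11) = 4 - 1*1078 = 4 - 1078 = -1074)
N = 1/40742 (N = 1/(-1074 + 41816) = 1/40742 ≈ 2.4545e-5)
y + N = 2401 + 1/40742 = 97821543/40742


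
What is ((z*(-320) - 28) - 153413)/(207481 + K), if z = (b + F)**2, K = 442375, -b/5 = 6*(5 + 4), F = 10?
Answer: -21785441/649856 ≈ -33.523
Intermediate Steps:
b = -270 (b = -30*(5 + 4) = -30*9 = -5*54 = -270)
z = 67600 (z = (-270 + 10)**2 = (-260)**2 = 67600)
((z*(-320) - 28) - 153413)/(207481 + K) = ((67600*(-320) - 28) - 153413)/(207481 + 442375) = ((-21632000 - 28) - 153413)/649856 = (-21632028 - 153413)*(1/649856) = -21785441*1/649856 = -21785441/649856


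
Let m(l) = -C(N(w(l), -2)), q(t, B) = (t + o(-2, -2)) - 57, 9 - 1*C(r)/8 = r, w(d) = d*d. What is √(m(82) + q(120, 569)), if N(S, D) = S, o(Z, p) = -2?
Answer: √53781 ≈ 231.91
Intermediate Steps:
w(d) = d²
C(r) = 72 - 8*r
q(t, B) = -59 + t (q(t, B) = (t - 2) - 57 = (-2 + t) - 57 = -59 + t)
m(l) = -72 + 8*l² (m(l) = -(72 - 8*l²) = -72 + 8*l²)
√(m(82) + q(120, 569)) = √((-72 + 8*82²) + (-59 + 120)) = √((-72 + 8*6724) + 61) = √((-72 + 53792) + 61) = √(53720 + 61) = √53781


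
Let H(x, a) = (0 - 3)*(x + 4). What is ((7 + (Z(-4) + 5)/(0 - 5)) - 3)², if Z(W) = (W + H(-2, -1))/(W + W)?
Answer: 121/16 ≈ 7.5625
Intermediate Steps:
H(x, a) = -12 - 3*x (H(x, a) = -3*(4 + x) = -12 - 3*x)
Z(W) = (-6 + W)/(2*W) (Z(W) = (W + (-12 - 3*(-2)))/(W + W) = (W + (-12 + 6))/((2*W)) = (W - 6)*(1/(2*W)) = (-6 + W)*(1/(2*W)) = (-6 + W)/(2*W))
((7 + (Z(-4) + 5)/(0 - 5)) - 3)² = ((7 + ((½)*(-6 - 4)/(-4) + 5)/(0 - 5)) - 3)² = ((7 + ((½)*(-¼)*(-10) + 5)/(-5)) - 3)² = ((7 + (5/4 + 5)*(-⅕)) - 3)² = ((7 + (25/4)*(-⅕)) - 3)² = ((7 - 5/4) - 3)² = (23/4 - 3)² = (11/4)² = 121/16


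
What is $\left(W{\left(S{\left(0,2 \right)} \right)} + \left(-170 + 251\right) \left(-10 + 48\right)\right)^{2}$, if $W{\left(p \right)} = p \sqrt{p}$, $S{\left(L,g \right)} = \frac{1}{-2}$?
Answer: $\frac{\left(12312 - i \sqrt{2}\right)^{2}}{16} \approx 9.4741 \cdot 10^{6} - 2176.5 i$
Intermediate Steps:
$S{\left(L,g \right)} = - \frac{1}{2}$
$W{\left(p \right)} = p^{\frac{3}{2}}$
$\left(W{\left(S{\left(0,2 \right)} \right)} + \left(-170 + 251\right) \left(-10 + 48\right)\right)^{2} = \left(\left(- \frac{1}{2}\right)^{\frac{3}{2}} + \left(-170 + 251\right) \left(-10 + 48\right)\right)^{2} = \left(- \frac{i \sqrt{2}}{4} + 81 \cdot 38\right)^{2} = \left(- \frac{i \sqrt{2}}{4} + 3078\right)^{2} = \left(3078 - \frac{i \sqrt{2}}{4}\right)^{2}$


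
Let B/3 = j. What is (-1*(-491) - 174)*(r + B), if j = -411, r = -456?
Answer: -535413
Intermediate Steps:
B = -1233 (B = 3*(-411) = -1233)
(-1*(-491) - 174)*(r + B) = (-1*(-491) - 174)*(-456 - 1233) = (491 - 174)*(-1689) = 317*(-1689) = -535413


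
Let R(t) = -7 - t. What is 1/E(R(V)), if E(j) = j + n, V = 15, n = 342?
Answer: 1/320 ≈ 0.0031250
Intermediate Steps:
E(j) = 342 + j (E(j) = j + 342 = 342 + j)
1/E(R(V)) = 1/(342 + (-7 - 1*15)) = 1/(342 + (-7 - 15)) = 1/(342 - 22) = 1/320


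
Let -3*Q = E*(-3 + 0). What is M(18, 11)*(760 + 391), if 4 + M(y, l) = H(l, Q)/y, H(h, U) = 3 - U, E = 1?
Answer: -40285/9 ≈ -4476.1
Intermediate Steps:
Q = 1 (Q = -(-3 + 0)/3 = -(-3)/3 = -⅓*(-3) = 1)
M(y, l) = -4 + 2/y (M(y, l) = -4 + (3 - 1*1)/y = -4 + (3 - 1)/y = -4 + 2/y)
M(18, 11)*(760 + 391) = (-4 + 2/18)*(760 + 391) = (-4 + 2*(1/18))*1151 = (-4 + ⅑)*1151 = -35/9*1151 = -40285/9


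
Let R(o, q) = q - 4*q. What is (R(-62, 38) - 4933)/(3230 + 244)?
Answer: -5047/3474 ≈ -1.4528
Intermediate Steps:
R(o, q) = -3*q
(R(-62, 38) - 4933)/(3230 + 244) = (-3*38 - 4933)/(3230 + 244) = (-114 - 4933)/3474 = -5047*1/3474 = -5047/3474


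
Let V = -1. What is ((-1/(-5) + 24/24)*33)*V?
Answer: -198/5 ≈ -39.600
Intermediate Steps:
((-1/(-5) + 24/24)*33)*V = ((-1/(-5) + 24/24)*33)*(-1) = ((-1*(-1/5) + 24*(1/24))*33)*(-1) = ((1/5 + 1)*33)*(-1) = ((6/5)*33)*(-1) = (198/5)*(-1) = -198/5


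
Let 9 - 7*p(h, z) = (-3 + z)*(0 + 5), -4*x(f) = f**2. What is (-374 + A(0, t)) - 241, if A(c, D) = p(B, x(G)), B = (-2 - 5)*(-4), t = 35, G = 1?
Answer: -17119/28 ≈ -611.39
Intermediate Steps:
x(f) = -f**2/4
B = 28 (B = -7*(-4) = 28)
p(h, z) = 24/7 - 5*z/7 (p(h, z) = 9/7 - (-3 + z)*(0 + 5)/7 = 9/7 - (-3 + z)*5/7 = 9/7 - (-15 + 5*z)/7 = 9/7 + (15/7 - 5*z/7) = 24/7 - 5*z/7)
A(c, D) = 101/28 (A(c, D) = 24/7 - (-5)*1**2/28 = 24/7 - (-5)/28 = 24/7 - 5/7*(-1/4) = 24/7 + 5/28 = 101/28)
(-374 + A(0, t)) - 241 = (-374 + 101/28) - 241 = -10371/28 - 241 = -17119/28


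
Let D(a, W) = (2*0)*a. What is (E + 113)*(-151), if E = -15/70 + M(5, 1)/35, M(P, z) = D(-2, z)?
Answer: -238429/14 ≈ -17031.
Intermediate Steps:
D(a, W) = 0 (D(a, W) = 0*a = 0)
M(P, z) = 0
E = -3/14 (E = -15/70 + 0/35 = -15*1/70 + 0*(1/35) = -3/14 + 0 = -3/14 ≈ -0.21429)
(E + 113)*(-151) = (-3/14 + 113)*(-151) = (1579/14)*(-151) = -238429/14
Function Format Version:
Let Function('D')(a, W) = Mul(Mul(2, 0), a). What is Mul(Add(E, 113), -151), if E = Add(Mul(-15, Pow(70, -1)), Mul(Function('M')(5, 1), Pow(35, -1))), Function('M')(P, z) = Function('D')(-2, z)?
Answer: Rational(-238429, 14) ≈ -17031.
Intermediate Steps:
Function('D')(a, W) = 0 (Function('D')(a, W) = Mul(0, a) = 0)
Function('M')(P, z) = 0
E = Rational(-3, 14) (E = Add(Mul(-15, Pow(70, -1)), Mul(0, Pow(35, -1))) = Add(Mul(-15, Rational(1, 70)), Mul(0, Rational(1, 35))) = Add(Rational(-3, 14), 0) = Rational(-3, 14) ≈ -0.21429)
Mul(Add(E, 113), -151) = Mul(Add(Rational(-3, 14), 113), -151) = Mul(Rational(1579, 14), -151) = Rational(-238429, 14)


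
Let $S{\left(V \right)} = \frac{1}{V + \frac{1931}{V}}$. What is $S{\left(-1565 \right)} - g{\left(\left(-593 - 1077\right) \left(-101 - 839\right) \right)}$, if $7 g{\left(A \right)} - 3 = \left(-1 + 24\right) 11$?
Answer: $- \frac{627506891}{17158092} \approx -36.572$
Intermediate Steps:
$g{\left(A \right)} = \frac{256}{7}$ ($g{\left(A \right)} = \frac{3}{7} + \frac{\left(-1 + 24\right) 11}{7} = \frac{3}{7} + \frac{23 \cdot 11}{7} = \frac{3}{7} + \frac{1}{7} \cdot 253 = \frac{3}{7} + \frac{253}{7} = \frac{256}{7}$)
$S{\left(-1565 \right)} - g{\left(\left(-593 - 1077\right) \left(-101 - 839\right) \right)} = - \frac{1565}{1931 + \left(-1565\right)^{2}} - \frac{256}{7} = - \frac{1565}{1931 + 2449225} - \frac{256}{7} = - \frac{1565}{2451156} - \frac{256}{7} = - \frac{627506891}{17158092}$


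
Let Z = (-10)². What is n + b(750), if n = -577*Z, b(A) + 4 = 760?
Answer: -56944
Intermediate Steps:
Z = 100
b(A) = 756 (b(A) = -4 + 760 = 756)
n = -57700 (n = -577*100 = -57700)
n + b(750) = -57700 + 756 = -56944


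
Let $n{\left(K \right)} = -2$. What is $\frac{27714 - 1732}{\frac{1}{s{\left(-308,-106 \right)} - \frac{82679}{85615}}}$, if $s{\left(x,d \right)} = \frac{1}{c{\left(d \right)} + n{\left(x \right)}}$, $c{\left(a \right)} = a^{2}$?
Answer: $- \frac{12065134950561}{480899455} \approx -25089.0$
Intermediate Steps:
$s{\left(x,d \right)} = \frac{1}{-2 + d^{2}}$ ($s{\left(x,d \right)} = \frac{1}{d^{2} - 2} = \frac{1}{-2 + d^{2}}$)
$\frac{27714 - 1732}{\frac{1}{s{\left(-308,-106 \right)} - \frac{82679}{85615}}} = \frac{27714 - 1732}{\frac{1}{\frac{1}{-2 + \left(-106\right)^{2}} - \frac{82679}{85615}}} = \frac{27714 - 1732}{\frac{1}{\frac{1}{-2 + 11236} - \frac{82679}{85615}}} = \frac{25982}{\frac{1}{\frac{1}{11234} - \frac{82679}{85615}}} = \frac{25982}{\frac{1}{- \frac{928730271}{961798910}}} = \frac{25982}{- \frac{961798910}{928730271}} = 25982 \left(- \frac{928730271}{961798910}\right) = - \frac{12065134950561}{480899455}$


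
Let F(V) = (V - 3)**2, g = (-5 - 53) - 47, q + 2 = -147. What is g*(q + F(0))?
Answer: 14700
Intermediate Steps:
q = -149 (q = -2 - 147 = -149)
g = -105 (g = -58 - 47 = -105)
F(V) = (-3 + V)**2
g*(q + F(0)) = -105*(-149 + (-3 + 0)**2) = -105*(-149 + (-3)**2) = -105*(-149 + 9) = -105*(-140) = 14700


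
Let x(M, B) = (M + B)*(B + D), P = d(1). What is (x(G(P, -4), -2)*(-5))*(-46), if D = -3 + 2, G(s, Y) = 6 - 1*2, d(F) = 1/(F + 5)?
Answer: -1380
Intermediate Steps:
d(F) = 1/(5 + F)
P = ⅙ (P = 1/(5 + 1) = 1/6 = ⅙ ≈ 0.16667)
G(s, Y) = 4 (G(s, Y) = 6 - 2 = 4)
D = -1
x(M, B) = (-1 + B)*(B + M) (x(M, B) = (M + B)*(B - 1) = (B + M)*(-1 + B) = (-1 + B)*(B + M))
(x(G(P, -4), -2)*(-5))*(-46) = (((-2)² - 1*(-2) - 1*4 - 2*4)*(-5))*(-46) = ((4 + 2 - 4 - 8)*(-5))*(-46) = -6*(-5)*(-46) = 30*(-46) = -1380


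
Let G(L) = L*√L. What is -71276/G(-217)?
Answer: -71276*I*√217/47089 ≈ -22.297*I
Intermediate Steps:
G(L) = L^(3/2)
-71276/G(-217) = -71276*I*√217/47089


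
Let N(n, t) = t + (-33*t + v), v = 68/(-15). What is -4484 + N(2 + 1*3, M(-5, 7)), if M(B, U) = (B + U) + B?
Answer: -65888/15 ≈ -4392.5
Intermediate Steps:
v = -68/15 (v = 68*(-1/15) = -68/15 ≈ -4.5333)
M(B, U) = U + 2*B
N(n, t) = -68/15 - 32*t (N(n, t) = t + (-33*t - 68/15) = t + (-68/15 - 33*t) = -68/15 - 32*t)
-4484 + N(2 + 1*3, M(-5, 7)) = -4484 + (-68/15 - 32*(7 + 2*(-5))) = -4484 + (-68/15 - 32*(7 - 10)) = -4484 + (-68/15 - 32*(-3)) = -4484 + (-68/15 + 96) = -4484 + 1372/15 = -65888/15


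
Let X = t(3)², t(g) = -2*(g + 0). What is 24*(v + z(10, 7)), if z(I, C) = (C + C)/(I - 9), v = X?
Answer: 1200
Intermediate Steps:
t(g) = -2*g
X = 36 (X = (-2*3)² = (-6)² = 36)
v = 36
z(I, C) = 2*C/(-9 + I) (z(I, C) = (2*C)/(-9 + I) = 2*C/(-9 + I))
24*(v + z(10, 7)) = 24*(36 + 2*7/(-9 + 10)) = 24*(36 + 2*7/1) = 24*(36 + 2*7*1) = 24*(36 + 14) = 24*50 = 1200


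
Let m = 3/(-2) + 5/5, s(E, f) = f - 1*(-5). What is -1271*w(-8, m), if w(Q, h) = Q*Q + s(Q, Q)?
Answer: -77531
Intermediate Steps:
s(E, f) = 5 + f (s(E, f) = f + 5 = 5 + f)
m = -½ (m = 3*(-½) + 5*(⅕) = -3/2 + 1 = -½ ≈ -0.50000)
w(Q, h) = 5 + Q + Q² (w(Q, h) = Q*Q + (5 + Q) = Q² + (5 + Q) = 5 + Q + Q²)
-1271*w(-8, m) = -1271*(5 - 8 + (-8)²) = -1271*(5 - 8 + 64) = -1271*61 = -77531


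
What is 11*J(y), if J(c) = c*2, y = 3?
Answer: 66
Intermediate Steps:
J(c) = 2*c
11*J(y) = 11*(2*3) = 11*6 = 66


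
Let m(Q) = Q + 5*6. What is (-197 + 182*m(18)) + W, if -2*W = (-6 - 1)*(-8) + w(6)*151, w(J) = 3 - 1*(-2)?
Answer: 16267/2 ≈ 8133.5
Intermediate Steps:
w(J) = 5 (w(J) = 3 + 2 = 5)
m(Q) = 30 + Q (m(Q) = Q + 30 = 30 + Q)
W = -811/2 (W = -((-6 - 1)*(-8) + 5*151)/2 = -(-7*(-8) + 755)/2 = -(56 + 755)/2 = -½*811 = -811/2 ≈ -405.50)
(-197 + 182*m(18)) + W = (-197 + 182*(30 + 18)) - 811/2 = (-197 + 182*48) - 811/2 = (-197 + 8736) - 811/2 = 8539 - 811/2 = 16267/2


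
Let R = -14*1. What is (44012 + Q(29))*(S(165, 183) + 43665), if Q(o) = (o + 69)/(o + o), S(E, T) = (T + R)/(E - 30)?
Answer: 7524288836768/3915 ≈ 1.9219e+9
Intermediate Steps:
R = -14
S(E, T) = (-14 + T)/(-30 + E) (S(E, T) = (T - 14)/(E - 30) = (-14 + T)/(-30 + E))
Q(o) = (69 + o)/(2*o) (Q(o) = (69 + o)/((2*o)) = (69 + o)*(1/(2*o)) = (69 + o)/(2*o))
(44012 + Q(29))*(S(165, 183) + 43665) = (44012 + (½)*(69 + 29)/29)*((-14 + 183)/(-30 + 165) + 43665) = (44012 + (½)*(1/29)*98)*(169/135 + 43665) = (44012 + 49/29)*((1/135)*169 + 43665) = 1276397*(169/135 + 43665)/29 = (1276397/29)*(5894944/135) = 7524288836768/3915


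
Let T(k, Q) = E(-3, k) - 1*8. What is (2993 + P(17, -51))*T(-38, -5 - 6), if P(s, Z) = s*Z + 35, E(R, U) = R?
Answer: -23771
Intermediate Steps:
P(s, Z) = 35 + Z*s (P(s, Z) = Z*s + 35 = 35 + Z*s)
T(k, Q) = -11 (T(k, Q) = -3 - 1*8 = -3 - 8 = -11)
(2993 + P(17, -51))*T(-38, -5 - 6) = (2993 + (35 - 51*17))*(-11) = (2993 + (35 - 867))*(-11) = (2993 - 832)*(-11) = 2161*(-11) = -23771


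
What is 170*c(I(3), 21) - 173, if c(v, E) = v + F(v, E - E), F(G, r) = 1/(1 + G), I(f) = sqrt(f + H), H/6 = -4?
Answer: 3*(-sqrt(21) + 1191*I)/(sqrt(21) - I) ≈ -165.27 + 743.63*I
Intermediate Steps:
H = -24 (H = 6*(-4) = -24)
I(f) = sqrt(-24 + f) (I(f) = sqrt(f - 24) = sqrt(-24 + f))
c(v, E) = v + 1/(1 + v)
170*c(I(3), 21) - 173 = 170*((1 + sqrt(-24 + 3)*(1 + sqrt(-24 + 3)))/(1 + sqrt(-24 + 3))) - 173 = 170*((1 + sqrt(-21)*(1 + sqrt(-21)))/(1 + sqrt(-21))) - 173 = 170*((1 + (I*sqrt(21))*(1 + I*sqrt(21)))/(1 + I*sqrt(21))) - 173 = 170*((1 + I*sqrt(21)*(1 + I*sqrt(21)))/(1 + I*sqrt(21))) - 173 = 170*(1 + I*sqrt(21)*(1 + I*sqrt(21)))/(1 + I*sqrt(21)) - 173 = -173 + 170*(1 + I*sqrt(21)*(1 + I*sqrt(21)))/(1 + I*sqrt(21))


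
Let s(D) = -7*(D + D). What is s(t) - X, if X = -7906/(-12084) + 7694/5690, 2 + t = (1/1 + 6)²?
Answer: -11345174279/17189490 ≈ -660.01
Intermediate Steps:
t = 47 (t = -2 + (1/1 + 6)² = -2 + (1 + 6)² = -2 + 7² = -2 + 49 = 47)
X = 34489859/17189490 (X = -7906*(-1/12084) + 7694*(1/5690) = 3953/6042 + 3847/2845 = 34489859/17189490 ≈ 2.0065)
s(D) = -14*D
s(t) - X = -14*47 - 1*34489859/17189490 = -658 - 34489859/17189490 = -11345174279/17189490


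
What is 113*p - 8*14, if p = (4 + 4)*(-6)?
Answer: -5536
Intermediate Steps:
p = -48 (p = 8*(-6) = -48)
113*p - 8*14 = 113*(-48) - 8*14 = -5424 - 112 = -5536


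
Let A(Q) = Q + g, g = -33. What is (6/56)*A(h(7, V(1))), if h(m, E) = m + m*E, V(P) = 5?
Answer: 27/28 ≈ 0.96429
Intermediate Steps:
h(m, E) = m + E*m
A(Q) = -33 + Q (A(Q) = Q - 33 = -33 + Q)
(6/56)*A(h(7, V(1))) = (6/56)*(-33 + 7*(1 + 5)) = (6*(1/56))*(-33 + 7*6) = 3*(-33 + 42)/28 = (3/28)*9 = 27/28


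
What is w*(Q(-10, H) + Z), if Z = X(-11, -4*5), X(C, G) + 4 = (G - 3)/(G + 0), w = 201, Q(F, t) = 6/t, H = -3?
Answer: -19497/20 ≈ -974.85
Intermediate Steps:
X(C, G) = -4 + (-3 + G)/G (X(C, G) = -4 + (G - 3)/(G + 0) = -4 + (-3 + G)/G)
Z = -57/20 (Z = -3 - 3/((-4*5)) = -3 - 3/(-20) = -3 - 3*(-1/20) = -3 + 3/20 = -57/20 ≈ -2.8500)
w*(Q(-10, H) + Z) = 201*(6/(-3) - 57/20) = 201*(6*(-⅓) - 57/20) = 201*(-2 - 57/20) = 201*(-97/20) = -19497/20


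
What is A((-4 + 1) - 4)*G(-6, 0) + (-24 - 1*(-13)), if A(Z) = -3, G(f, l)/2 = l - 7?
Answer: 31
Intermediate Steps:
G(f, l) = -14 + 2*l (G(f, l) = 2*(l - 7) = 2*(-7 + l) = -14 + 2*l)
A((-4 + 1) - 4)*G(-6, 0) + (-24 - 1*(-13)) = -3*(-14 + 2*0) + (-24 - 1*(-13)) = -3*(-14 + 0) + (-24 + 13) = -3*(-14) - 11 = 42 - 11 = 31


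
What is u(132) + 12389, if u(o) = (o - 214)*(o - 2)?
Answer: 1729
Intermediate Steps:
u(o) = (-214 + o)*(-2 + o)
u(132) + 12389 = (428 + 132² - 216*132) + 12389 = (428 + 17424 - 28512) + 12389 = -10660 + 12389 = 1729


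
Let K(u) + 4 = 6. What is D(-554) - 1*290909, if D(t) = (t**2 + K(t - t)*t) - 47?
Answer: 14852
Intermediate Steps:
K(u) = 2 (K(u) = -4 + 6 = 2)
D(t) = -47 + t**2 + 2*t (D(t) = (t**2 + 2*t) - 47 = -47 + t**2 + 2*t)
D(-554) - 1*290909 = (-47 + (-554)**2 + 2*(-554)) - 1*290909 = (-47 + 306916 - 1108) - 290909 = 305761 - 290909 = 14852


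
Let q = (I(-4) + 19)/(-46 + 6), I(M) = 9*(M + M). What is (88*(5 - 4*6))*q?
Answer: -11077/5 ≈ -2215.4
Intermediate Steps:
I(M) = 18*M (I(M) = 9*(2*M) = 18*M)
q = 53/40 (q = (18*(-4) + 19)/(-46 + 6) = (-72 + 19)/(-40) = -53*(-1/40) = 53/40 ≈ 1.3250)
(88*(5 - 4*6))*q = (88*(5 - 4*6))*(53/40) = (88*(5 - 24))*(53/40) = (88*(-19))*(53/40) = -1672*53/40 = -11077/5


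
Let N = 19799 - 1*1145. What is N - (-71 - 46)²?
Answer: 4965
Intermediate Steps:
N = 18654 (N = 19799 - 1145 = 18654)
N - (-71 - 46)² = 18654 - (-71 - 46)² = 18654 - 1*(-117)² = 18654 - 1*13689 = 18654 - 13689 = 4965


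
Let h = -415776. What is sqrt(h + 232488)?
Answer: 2*I*sqrt(45822) ≈ 428.12*I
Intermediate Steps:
sqrt(h + 232488) = sqrt(-415776 + 232488) = sqrt(-183288) = 2*I*sqrt(45822)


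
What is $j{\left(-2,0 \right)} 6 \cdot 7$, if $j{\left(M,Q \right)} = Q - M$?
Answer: $84$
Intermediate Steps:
$j{\left(-2,0 \right)} 6 \cdot 7 = \left(0 - -2\right) 6 \cdot 7 = \left(0 + 2\right) 6 \cdot 7 = 2 \cdot 6 \cdot 7 = 12 \cdot 7 = 84$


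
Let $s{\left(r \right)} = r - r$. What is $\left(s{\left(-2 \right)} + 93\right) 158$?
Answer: $14694$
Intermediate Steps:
$s{\left(r \right)} = 0$
$\left(s{\left(-2 \right)} + 93\right) 158 = \left(0 + 93\right) 158 = 93 \cdot 158 = 14694$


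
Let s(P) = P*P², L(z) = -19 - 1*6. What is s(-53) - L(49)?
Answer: -148852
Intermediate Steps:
L(z) = -25 (L(z) = -19 - 6 = -25)
s(P) = P³
s(-53) - L(49) = (-53)³ - 1*(-25) = -148877 + 25 = -148852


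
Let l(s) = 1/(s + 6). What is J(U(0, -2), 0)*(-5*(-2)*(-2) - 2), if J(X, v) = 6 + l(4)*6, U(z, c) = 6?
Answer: -726/5 ≈ -145.20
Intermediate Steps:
l(s) = 1/(6 + s)
J(X, v) = 33/5 (J(X, v) = 6 + 6/(6 + 4) = 6 + 6/10 = 6 + (⅒)*6 = 6 + ⅗ = 33/5)
J(U(0, -2), 0)*(-5*(-2)*(-2) - 2) = 33*(-5*(-2)*(-2) - 2)/5 = 33*(10*(-2) - 2)/5 = 33*(-20 - 2)/5 = (33/5)*(-22) = -726/5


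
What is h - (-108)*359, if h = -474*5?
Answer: 36402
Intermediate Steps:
h = -2370
h - (-108)*359 = -2370 - (-108)*359 = -2370 - 1*(-38772) = -2370 + 38772 = 36402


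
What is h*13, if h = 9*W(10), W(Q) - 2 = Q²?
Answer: 11934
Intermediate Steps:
W(Q) = 2 + Q²
h = 918 (h = 9*(2 + 10²) = 9*(2 + 100) = 9*102 = 918)
h*13 = 918*13 = 11934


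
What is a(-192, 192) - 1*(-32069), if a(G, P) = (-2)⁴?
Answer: 32085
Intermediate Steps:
a(G, P) = 16
a(-192, 192) - 1*(-32069) = 16 - 1*(-32069) = 16 + 32069 = 32085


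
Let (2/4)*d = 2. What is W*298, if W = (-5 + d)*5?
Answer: -1490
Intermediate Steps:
d = 4 (d = 2*2 = 4)
W = -5 (W = (-5 + 4)*5 = -1*5 = -5)
W*298 = -5*298 = -1490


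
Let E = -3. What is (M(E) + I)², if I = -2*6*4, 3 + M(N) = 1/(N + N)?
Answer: 94249/36 ≈ 2618.0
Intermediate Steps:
M(N) = -3 + 1/(2*N) (M(N) = -3 + 1/(N + N) = -3 + 1/(2*N))
I = -48 (I = -12*4 = -48)
(M(E) + I)² = ((-3 + (½)/(-3)) - 48)² = ((-3 + (½)*(-⅓)) - 48)² = ((-3 - ⅙) - 48)² = (-19/6 - 48)² = (-307/6)² = 94249/36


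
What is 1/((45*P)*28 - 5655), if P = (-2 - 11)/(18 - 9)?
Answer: -1/7475 ≈ -0.00013378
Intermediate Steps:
P = -13/9 ≈ -1.4444
1/((45*P)*28 - 5655) = 1/((45*(-13/9))*28 - 5655) = 1/(-65*28 - 5655) = 1/(-1820 - 5655) = 1/(-7475) = -1/7475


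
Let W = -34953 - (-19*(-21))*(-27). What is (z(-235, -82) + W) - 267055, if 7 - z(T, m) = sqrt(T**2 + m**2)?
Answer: -291228 - sqrt(61949) ≈ -2.9148e+5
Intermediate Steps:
z(T, m) = 7 - sqrt(T**2 + m**2)
W = -24180 (W = -34953 - 399*(-27) = -34953 - 1*(-10773) = -34953 + 10773 = -24180)
(z(-235, -82) + W) - 267055 = ((7 - sqrt((-235)**2 + (-82)**2)) - 24180) - 267055 = ((7 - sqrt(55225 + 6724)) - 24180) - 267055 = ((7 - sqrt(61949)) - 24180) - 267055 = (-24173 - sqrt(61949)) - 267055 = -291228 - sqrt(61949)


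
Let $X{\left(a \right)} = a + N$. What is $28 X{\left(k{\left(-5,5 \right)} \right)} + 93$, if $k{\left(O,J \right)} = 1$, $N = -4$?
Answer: $9$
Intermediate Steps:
$X{\left(a \right)} = -4 + a$ ($X{\left(a \right)} = a - 4 = -4 + a$)
$28 X{\left(k{\left(-5,5 \right)} \right)} + 93 = 28 \left(-4 + 1\right) + 93 = 28 \left(-3\right) + 93 = -84 + 93 = 9$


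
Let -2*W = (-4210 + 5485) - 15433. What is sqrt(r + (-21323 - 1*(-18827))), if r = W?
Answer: sqrt(4583) ≈ 67.698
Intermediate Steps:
W = 7079 (W = -((-4210 + 5485) - 15433)/2 = -(1275 - 15433)/2 = -1/2*(-14158) = 7079)
r = 7079
sqrt(r + (-21323 - 1*(-18827))) = sqrt(7079 + (-21323 - 1*(-18827))) = sqrt(7079 + (-21323 + 18827)) = sqrt(7079 - 2496) = sqrt(4583)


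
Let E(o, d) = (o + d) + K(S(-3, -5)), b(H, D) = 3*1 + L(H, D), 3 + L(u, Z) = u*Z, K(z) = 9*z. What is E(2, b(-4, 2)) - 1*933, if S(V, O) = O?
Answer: -984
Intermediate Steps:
L(u, Z) = -3 + Z*u (L(u, Z) = -3 + u*Z = -3 + Z*u)
b(H, D) = D*H (b(H, D) = 3*1 + (-3 + D*H) = 3 + (-3 + D*H) = D*H)
E(o, d) = -45 + d + o (E(o, d) = (o + d) + 9*(-5) = (d + o) - 45 = -45 + d + o)
E(2, b(-4, 2)) - 1*933 = (-45 + 2*(-4) + 2) - 1*933 = (-45 - 8 + 2) - 933 = -51 - 933 = -984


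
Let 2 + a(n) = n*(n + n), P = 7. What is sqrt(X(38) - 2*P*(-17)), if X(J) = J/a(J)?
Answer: sqrt(495602679)/1443 ≈ 15.428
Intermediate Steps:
a(n) = -2 + 2*n**2 (a(n) = -2 + n*(n + n) = -2 + n*(2*n) = -2 + 2*n**2)
X(J) = J/(-2 + 2*J**2)
sqrt(X(38) - 2*P*(-17)) = sqrt((1/2)*38/(-1 + 38**2) - 2*7*(-17)) = sqrt((1/2)*38/(-1 + 1444) - 14*(-17)) = sqrt((1/2)*38/1443 + 238) = sqrt((1/2)*38*(1/1443) + 238) = sqrt(19/1443 + 238) = sqrt(343453/1443) = sqrt(495602679)/1443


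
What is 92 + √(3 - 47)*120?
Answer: 92 + 240*I*√11 ≈ 92.0 + 795.99*I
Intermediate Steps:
92 + √(3 - 47)*120 = 92 + √(-44)*120 = 92 + (2*I*√11)*120 = 92 + 240*I*√11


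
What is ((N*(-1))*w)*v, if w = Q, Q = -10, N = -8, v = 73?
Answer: -5840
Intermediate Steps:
w = -10
((N*(-1))*w)*v = (-8*(-1)*(-10))*73 = (8*(-10))*73 = -80*73 = -5840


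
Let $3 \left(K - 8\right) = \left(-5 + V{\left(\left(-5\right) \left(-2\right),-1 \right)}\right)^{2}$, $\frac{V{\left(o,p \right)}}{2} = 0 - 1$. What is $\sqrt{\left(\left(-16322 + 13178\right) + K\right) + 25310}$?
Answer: $\frac{\sqrt{199713}}{3} \approx 148.96$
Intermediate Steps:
$V{\left(o,p \right)} = -2$ ($V{\left(o,p \right)} = 2 \left(0 - 1\right) = 2 \left(-1\right) = -2$)
$K = \frac{73}{3}$ ($K = 8 + \frac{\left(-5 - 2\right)^{2}}{3} = 8 + \frac{\left(-7\right)^{2}}{3} = 8 + \frac{1}{3} \cdot 49 = 8 + \frac{49}{3} = \frac{73}{3} \approx 24.333$)
$\sqrt{\left(\left(-16322 + 13178\right) + K\right) + 25310} = \sqrt{\left(\left(-16322 + 13178\right) + \frac{73}{3}\right) + 25310} = \sqrt{\left(-3144 + \frac{73}{3}\right) + 25310} = \sqrt{- \frac{9359}{3} + 25310} = \sqrt{\frac{66571}{3}} = \frac{\sqrt{199713}}{3}$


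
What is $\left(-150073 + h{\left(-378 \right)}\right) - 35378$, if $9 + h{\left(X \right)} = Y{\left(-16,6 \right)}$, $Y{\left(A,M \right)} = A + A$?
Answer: $-185492$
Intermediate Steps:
$Y{\left(A,M \right)} = 2 A$
$h{\left(X \right)} = -41$ ($h{\left(X \right)} = -9 + 2 \left(-16\right) = -9 - 32 = -41$)
$\left(-150073 + h{\left(-378 \right)}\right) - 35378 = \left(-150073 - 41\right) - 35378 = -150114 - 35378 = -185492$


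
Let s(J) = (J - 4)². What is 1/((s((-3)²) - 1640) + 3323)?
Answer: 1/1708 ≈ 0.00058548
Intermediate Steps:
s(J) = (-4 + J)²
1/((s((-3)²) - 1640) + 3323) = 1/(((-4 + (-3)²)² - 1640) + 3323) = 1/(((-4 + 9)² - 1640) + 3323) = 1/((5² - 1640) + 3323) = 1/((25 - 1640) + 3323) = 1/(-1615 + 3323) = 1/1708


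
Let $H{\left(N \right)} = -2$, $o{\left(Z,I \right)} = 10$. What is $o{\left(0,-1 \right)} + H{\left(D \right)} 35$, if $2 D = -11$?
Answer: $-60$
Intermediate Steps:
$D = - \frac{11}{2}$ ($D = \frac{1}{2} \left(-11\right) = - \frac{11}{2} \approx -5.5$)
$o{\left(0,-1 \right)} + H{\left(D \right)} 35 = 10 - 70 = -60$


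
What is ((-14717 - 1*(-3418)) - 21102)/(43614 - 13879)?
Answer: -32401/29735 ≈ -1.0897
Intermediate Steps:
((-14717 - 1*(-3418)) - 21102)/(43614 - 13879) = ((-14717 + 3418) - 21102)/29735 = (-11299 - 21102)*(1/29735) = -32401*1/29735 = -32401/29735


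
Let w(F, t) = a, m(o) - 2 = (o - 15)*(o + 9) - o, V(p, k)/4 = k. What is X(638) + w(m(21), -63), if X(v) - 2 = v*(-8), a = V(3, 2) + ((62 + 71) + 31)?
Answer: -4930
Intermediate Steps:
V(p, k) = 4*k
m(o) = 2 - o + (-15 + o)*(9 + o) (m(o) = 2 + ((o - 15)*(o + 9) - o) = 2 + ((-15 + o)*(9 + o) - o) = 2 + (-o + (-15 + o)*(9 + o)) = 2 - o + (-15 + o)*(9 + o))
a = 172 (a = 4*2 + ((62 + 71) + 31) = 8 + (133 + 31) = 8 + 164 = 172)
w(F, t) = 172
X(v) = 2 - 8*v (X(v) = 2 + v*(-8) = 2 - 8*v)
X(638) + w(m(21), -63) = (2 - 8*638) + 172 = (2 - 5104) + 172 = -5102 + 172 = -4930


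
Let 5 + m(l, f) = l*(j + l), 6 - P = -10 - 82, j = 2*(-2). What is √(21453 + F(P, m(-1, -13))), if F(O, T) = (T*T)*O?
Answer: √21453 ≈ 146.47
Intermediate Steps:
j = -4
P = 98 (P = 6 - (-10 - 82) = 6 - 1*(-92) = 6 + 92 = 98)
m(l, f) = -5 + l*(-4 + l)
F(O, T) = O*T² (F(O, T) = T²*O = O*T²)
√(21453 + F(P, m(-1, -13))) = √(21453 + 98*(-5 + (-1)² - 4*(-1))²) = √(21453 + 98*(-5 + 1 + 4)²) = √(21453 + 98*0²) = √(21453 + 98*0) = √(21453 + 0) = √21453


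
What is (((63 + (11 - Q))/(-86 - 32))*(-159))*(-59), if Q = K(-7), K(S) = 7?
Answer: -10653/2 ≈ -5326.5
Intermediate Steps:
Q = 7
(((63 + (11 - Q))/(-86 - 32))*(-159))*(-59) = (((63 + (11 - 1*7))/(-86 - 32))*(-159))*(-59) = (((63 + (11 - 7))/(-118))*(-159))*(-59) = (((63 + 4)*(-1/118))*(-159))*(-59) = ((67*(-1/118))*(-159))*(-59) = -67/118*(-159)*(-59) = (10653/118)*(-59) = -10653/2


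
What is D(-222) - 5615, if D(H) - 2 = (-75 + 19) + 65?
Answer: -5604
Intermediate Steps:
D(H) = 11 (D(H) = 2 + ((-75 + 19) + 65) = 2 + (-56 + 65) = 2 + 9 = 11)
D(-222) - 5615 = 11 - 5615 = -5604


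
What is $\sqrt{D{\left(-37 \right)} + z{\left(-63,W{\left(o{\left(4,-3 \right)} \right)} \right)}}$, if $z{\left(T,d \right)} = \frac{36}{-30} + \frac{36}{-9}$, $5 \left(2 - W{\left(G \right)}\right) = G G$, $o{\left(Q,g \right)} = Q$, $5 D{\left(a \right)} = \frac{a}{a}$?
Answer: $i \sqrt{5} \approx 2.2361 i$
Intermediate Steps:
$D{\left(a \right)} = \frac{1}{5}$ ($D{\left(a \right)} = \frac{a \frac{1}{a}}{5} = \frac{1}{5} \cdot 1 = \frac{1}{5}$)
$W{\left(G \right)} = 2 - \frac{G^{2}}{5}$ ($W{\left(G \right)} = 2 - \frac{G G}{5} = 2 - \frac{G^{2}}{5}$)
$z{\left(T,d \right)} = - \frac{26}{5}$ ($z{\left(T,d \right)} = 36 \left(- \frac{1}{30}\right) + 36 \left(- \frac{1}{9}\right) = - \frac{6}{5} - 4 = - \frac{26}{5}$)
$\sqrt{D{\left(-37 \right)} + z{\left(-63,W{\left(o{\left(4,-3 \right)} \right)} \right)}} = \sqrt{\frac{1}{5} - \frac{26}{5}} = \sqrt{-5} = i \sqrt{5}$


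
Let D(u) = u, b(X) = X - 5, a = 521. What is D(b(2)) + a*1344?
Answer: 700221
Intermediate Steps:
b(X) = -5 + X
D(b(2)) + a*1344 = (-5 + 2) + 521*1344 = -3 + 700224 = 700221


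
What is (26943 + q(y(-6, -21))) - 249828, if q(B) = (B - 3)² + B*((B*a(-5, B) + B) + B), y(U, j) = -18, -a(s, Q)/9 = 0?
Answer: -221796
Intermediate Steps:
a(s, Q) = 0 (a(s, Q) = -9*0 = 0)
q(B) = (-3 + B)² + 2*B² (q(B) = (B - 3)² + B*((B*0 + B) + B) = (-3 + B)² + B*((0 + B) + B) = (-3 + B)² + B*(B + B) = (-3 + B)² + B*(2*B) = (-3 + B)² + 2*B²)
(26943 + q(y(-6, -21))) - 249828 = (26943 + ((-3 - 18)² + 2*(-18)²)) - 249828 = (26943 + ((-21)² + 2*324)) - 249828 = (26943 + (441 + 648)) - 249828 = (26943 + 1089) - 249828 = 28032 - 249828 = -221796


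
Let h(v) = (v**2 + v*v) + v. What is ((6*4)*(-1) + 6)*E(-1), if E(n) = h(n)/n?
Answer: 18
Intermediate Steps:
h(v) = v + 2*v**2 (h(v) = (v**2 + v**2) + v = 2*v**2 + v = v + 2*v**2)
E(n) = 1 + 2*n (E(n) = (n*(1 + 2*n))/n = 1 + 2*n)
((6*4)*(-1) + 6)*E(-1) = ((6*4)*(-1) + 6)*(1 + 2*(-1)) = (24*(-1) + 6)*(1 - 2) = (-24 + 6)*(-1) = -18*(-1) = 18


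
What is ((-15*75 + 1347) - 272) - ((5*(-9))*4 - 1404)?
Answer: 1534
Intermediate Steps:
((-15*75 + 1347) - 272) - ((5*(-9))*4 - 1404) = ((-1125 + 1347) - 272) - (-45*4 - 1404) = (222 - 272) - (-180 - 1404) = -50 - 1*(-1584) = -50 + 1584 = 1534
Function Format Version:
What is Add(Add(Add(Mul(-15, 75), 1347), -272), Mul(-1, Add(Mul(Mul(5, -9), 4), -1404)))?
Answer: 1534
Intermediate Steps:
Add(Add(Add(Mul(-15, 75), 1347), -272), Mul(-1, Add(Mul(Mul(5, -9), 4), -1404))) = Add(Add(Add(-1125, 1347), -272), Mul(-1, Add(Mul(-45, 4), -1404))) = Add(Add(222, -272), Mul(-1, Add(-180, -1404))) = Add(-50, Mul(-1, -1584)) = Add(-50, 1584) = 1534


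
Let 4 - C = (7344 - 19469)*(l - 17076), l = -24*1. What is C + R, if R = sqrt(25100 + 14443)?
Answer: -207337496 + 7*sqrt(807) ≈ -2.0734e+8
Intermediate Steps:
R = 7*sqrt(807) (R = sqrt(39543) = 7*sqrt(807) ≈ 198.85)
l = -24
C = -207337496 (C = 4 - (7344 - 19469)*(-24 - 17076) = 4 - (-12125)*(-17100) = 4 - 1*207337500 = 4 - 207337500 = -207337496)
C + R = -207337496 + 7*sqrt(807)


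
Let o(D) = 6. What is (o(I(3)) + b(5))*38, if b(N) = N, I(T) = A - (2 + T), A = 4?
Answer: 418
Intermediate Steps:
I(T) = 2 - T (I(T) = 4 - (2 + T) = 4 + (-2 - T) = 2 - T)
(o(I(3)) + b(5))*38 = (6 + 5)*38 = 11*38 = 418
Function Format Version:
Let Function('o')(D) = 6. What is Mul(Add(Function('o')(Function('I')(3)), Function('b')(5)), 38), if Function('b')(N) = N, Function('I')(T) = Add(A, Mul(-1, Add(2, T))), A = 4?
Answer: 418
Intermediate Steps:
Function('I')(T) = Add(2, Mul(-1, T)) (Function('I')(T) = Add(4, Mul(-1, Add(2, T))) = Add(4, Add(-2, Mul(-1, T))) = Add(2, Mul(-1, T)))
Mul(Add(Function('o')(Function('I')(3)), Function('b')(5)), 38) = Mul(Add(6, 5), 38) = Mul(11, 38) = 418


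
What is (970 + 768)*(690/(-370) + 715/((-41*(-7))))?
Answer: 11561176/10619 ≈ 1088.7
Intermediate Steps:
(970 + 768)*(690/(-370) + 715/((-41*(-7)))) = 1738*(690*(-1/370) + 715/287) = 1738*(-69/37 + 715*(1/287)) = 1738*(-69/37 + 715/287) = 1738*(6652/10619) = 11561176/10619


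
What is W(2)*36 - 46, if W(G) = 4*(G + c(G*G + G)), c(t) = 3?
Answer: 674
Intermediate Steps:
W(G) = 12 + 4*G (W(G) = 4*(G + 3) = 4*(3 + G) = 12 + 4*G)
W(2)*36 - 46 = (12 + 4*2)*36 - 46 = (12 + 8)*36 - 46 = 20*36 - 46 = 720 - 46 = 674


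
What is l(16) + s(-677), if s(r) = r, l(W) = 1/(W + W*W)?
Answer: -184143/272 ≈ -677.00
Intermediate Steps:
l(W) = 1/(W + W²)
l(16) + s(-677) = 1/(16*(1 + 16)) - 677 = (1/16)/17 - 677 = (1/16)*(1/17) - 677 = 1/272 - 677 = -184143/272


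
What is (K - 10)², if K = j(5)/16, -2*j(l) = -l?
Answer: 99225/1024 ≈ 96.899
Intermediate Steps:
j(l) = l/2 (j(l) = -(-1)*l/2 = l/2)
K = 5/32 (K = ((½)*5)/16 = (5/2)*(1/16) = 5/32 ≈ 0.15625)
(K - 10)² = (5/32 - 10)² = (-315/32)² = 99225/1024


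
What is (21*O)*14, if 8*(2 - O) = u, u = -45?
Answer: 8967/4 ≈ 2241.8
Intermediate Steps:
O = 61/8 (O = 2 - ⅛*(-45) = 2 + 45/8 = 61/8 ≈ 7.6250)
(21*O)*14 = (21*(61/8))*14 = (1281/8)*14 = 8967/4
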